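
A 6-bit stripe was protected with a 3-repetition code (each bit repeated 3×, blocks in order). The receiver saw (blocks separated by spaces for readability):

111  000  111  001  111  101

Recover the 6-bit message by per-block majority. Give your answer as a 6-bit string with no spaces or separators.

101011

Block 1 (111): 3 ones → 1
Block 2 (000): 0 ones → 0
Block 3 (111): 3 ones → 1
Block 4 (001): 1 one → 0
Block 5 (111): 3 ones → 1
Block 6 (101): 2 ones → 1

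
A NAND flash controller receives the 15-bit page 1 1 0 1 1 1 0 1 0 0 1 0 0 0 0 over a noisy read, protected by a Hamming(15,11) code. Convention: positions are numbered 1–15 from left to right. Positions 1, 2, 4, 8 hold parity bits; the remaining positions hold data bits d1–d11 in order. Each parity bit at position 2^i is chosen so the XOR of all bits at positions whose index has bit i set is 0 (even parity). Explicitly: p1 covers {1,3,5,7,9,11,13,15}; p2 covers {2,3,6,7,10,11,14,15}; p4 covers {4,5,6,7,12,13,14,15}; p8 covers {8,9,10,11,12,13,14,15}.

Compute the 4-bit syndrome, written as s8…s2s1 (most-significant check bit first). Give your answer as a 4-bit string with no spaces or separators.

0111

s1 (pos 1,3,5,7,9,11,13,15): 1⊕0⊕1⊕0⊕0⊕1⊕0⊕0 = 1
s2 (pos 2,3,6,7,10,11,14,15): 1⊕0⊕1⊕0⊕0⊕1⊕0⊕0 = 1
s4 (pos 4,5,6,7,12,13,14,15): 1⊕1⊕1⊕0⊕0⊕0⊕0⊕0 = 1
s8 (pos 8,9,10,11,12,13,14,15): 1⊕0⊕0⊕1⊕0⊕0⊕0⊕0 = 0
Syndrome s8…s1 = 0111 → error at position 7.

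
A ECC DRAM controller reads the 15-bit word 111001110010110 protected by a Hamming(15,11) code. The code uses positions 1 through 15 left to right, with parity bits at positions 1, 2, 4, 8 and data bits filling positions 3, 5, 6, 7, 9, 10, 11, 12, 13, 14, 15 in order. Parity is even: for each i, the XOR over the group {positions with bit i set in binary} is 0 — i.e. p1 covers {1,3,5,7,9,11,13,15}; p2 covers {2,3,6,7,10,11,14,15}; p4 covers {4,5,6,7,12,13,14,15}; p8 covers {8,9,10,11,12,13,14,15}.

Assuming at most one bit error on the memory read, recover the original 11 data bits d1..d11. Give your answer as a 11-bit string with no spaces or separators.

10110010110

s1 (pos 1,3,5,7,9,11,13,15): 1⊕1⊕0⊕1⊕0⊕1⊕1⊕0 = 1
s2 (pos 2,3,6,7,10,11,14,15): 1⊕1⊕1⊕1⊕0⊕1⊕1⊕0 = 0
s4 (pos 4,5,6,7,12,13,14,15): 0⊕0⊕1⊕1⊕0⊕1⊕1⊕0 = 0
s8 (pos 8,9,10,11,12,13,14,15): 1⊕0⊕0⊕1⊕0⊕1⊕1⊕0 = 0
Syndrome s8…s1 = 0001 → error at position 1.
Flip position 1: 111001110010110 → 011001110010110
Read data bits from positions 3,5,6,7,9,10,11,12,13,14,15: 10110010110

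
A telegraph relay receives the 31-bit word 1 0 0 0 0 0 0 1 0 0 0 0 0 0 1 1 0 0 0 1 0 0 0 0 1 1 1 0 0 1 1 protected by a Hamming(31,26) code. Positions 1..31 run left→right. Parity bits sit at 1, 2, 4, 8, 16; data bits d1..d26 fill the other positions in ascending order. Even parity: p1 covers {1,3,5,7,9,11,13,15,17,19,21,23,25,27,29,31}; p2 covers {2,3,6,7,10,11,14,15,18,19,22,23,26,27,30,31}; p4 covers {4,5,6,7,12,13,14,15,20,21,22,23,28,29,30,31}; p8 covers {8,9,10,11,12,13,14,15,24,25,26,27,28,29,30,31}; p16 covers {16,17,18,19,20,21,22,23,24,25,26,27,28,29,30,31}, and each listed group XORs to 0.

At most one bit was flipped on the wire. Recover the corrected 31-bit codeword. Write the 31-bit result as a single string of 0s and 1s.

s1 (pos 1,3,5,7,9,11,13,15,17,19,21,23,25,27,29,31): 1⊕0⊕0⊕0⊕0⊕0⊕0⊕1⊕0⊕0⊕0⊕0⊕1⊕1⊕0⊕1 = 1
s2 (pos 2,3,6,7,10,11,14,15,18,19,22,23,26,27,30,31): 0⊕0⊕0⊕0⊕0⊕0⊕0⊕1⊕0⊕0⊕0⊕0⊕1⊕1⊕1⊕1 = 1
s4 (pos 4,5,6,7,12,13,14,15,20,21,22,23,28,29,30,31): 0⊕0⊕0⊕0⊕0⊕0⊕0⊕1⊕1⊕0⊕0⊕0⊕0⊕0⊕1⊕1 = 0
s8 (pos 8,9,10,11,12,13,14,15,24,25,26,27,28,29,30,31): 1⊕0⊕0⊕0⊕0⊕0⊕0⊕1⊕0⊕1⊕1⊕1⊕0⊕0⊕1⊕1 = 1
s16 (pos 16,17,18,19,20,21,22,23,24,25,26,27,28,29,30,31): 1⊕0⊕0⊕0⊕1⊕0⊕0⊕0⊕0⊕1⊕1⊕1⊕0⊕0⊕1⊕1 = 1
Syndrome s16…s1 = 11011 → error at position 27.
Flip position 27: 1000000100000011000100001110011 → 1000000100000011000100001100011

1000000100000011000100001100011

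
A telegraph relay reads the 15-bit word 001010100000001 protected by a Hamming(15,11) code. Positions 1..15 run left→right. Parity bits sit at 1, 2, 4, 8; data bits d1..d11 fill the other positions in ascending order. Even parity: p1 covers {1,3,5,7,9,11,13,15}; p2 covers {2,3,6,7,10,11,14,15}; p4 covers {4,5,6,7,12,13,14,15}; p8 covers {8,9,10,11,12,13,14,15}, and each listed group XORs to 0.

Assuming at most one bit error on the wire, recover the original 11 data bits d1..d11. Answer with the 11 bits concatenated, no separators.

s1 (pos 1,3,5,7,9,11,13,15): 0⊕1⊕1⊕1⊕0⊕0⊕0⊕1 = 0
s2 (pos 2,3,6,7,10,11,14,15): 0⊕1⊕0⊕1⊕0⊕0⊕0⊕1 = 1
s4 (pos 4,5,6,7,12,13,14,15): 0⊕1⊕0⊕1⊕0⊕0⊕0⊕1 = 1
s8 (pos 8,9,10,11,12,13,14,15): 0⊕0⊕0⊕0⊕0⊕0⊕0⊕1 = 1
Syndrome s8…s1 = 1110 → error at position 14.
Flip position 14: 001010100000001 → 001010100000011
Read data bits from positions 3,5,6,7,9,10,11,12,13,14,15: 11010000011

11010000011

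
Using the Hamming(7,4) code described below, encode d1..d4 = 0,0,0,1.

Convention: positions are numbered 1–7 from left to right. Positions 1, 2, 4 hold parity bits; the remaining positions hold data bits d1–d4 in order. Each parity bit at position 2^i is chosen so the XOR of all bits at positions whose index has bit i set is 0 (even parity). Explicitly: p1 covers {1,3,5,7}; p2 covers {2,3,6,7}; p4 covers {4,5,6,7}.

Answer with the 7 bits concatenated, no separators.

1101001

Place data at non-parity positions: p1 p2 0 p4 0 0 1
p1 (pos 1,3,5,7): XOR of data positions = 0⊕0⊕1 = 1
p2 (pos 2,3,6,7): XOR of data positions = 0⊕0⊕1 = 1
p4 (pos 4,5,6,7): XOR of data positions = 0⊕0⊕1 = 1
Codeword: 1101001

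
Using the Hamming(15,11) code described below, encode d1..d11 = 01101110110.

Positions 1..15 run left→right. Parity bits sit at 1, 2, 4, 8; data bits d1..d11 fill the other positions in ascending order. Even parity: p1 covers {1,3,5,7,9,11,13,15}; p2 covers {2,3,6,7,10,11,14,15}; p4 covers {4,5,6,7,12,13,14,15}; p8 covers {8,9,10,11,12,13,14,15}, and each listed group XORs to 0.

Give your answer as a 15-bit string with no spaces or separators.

Place data at non-parity positions: p1 p2 0 p4 1 1 0 p8 1 1 1 0 1 1 0
p1 (pos 1,3,5,7,9,11,13,15): XOR of data positions = 0⊕1⊕0⊕1⊕1⊕1⊕0 = 0
p2 (pos 2,3,6,7,10,11,14,15): XOR of data positions = 0⊕1⊕0⊕1⊕1⊕1⊕0 = 0
p4 (pos 4,5,6,7,12,13,14,15): XOR of data positions = 1⊕1⊕0⊕0⊕1⊕1⊕0 = 0
p8 (pos 8,9,10,11,12,13,14,15): XOR of data positions = 1⊕1⊕1⊕0⊕1⊕1⊕0 = 1
Codeword: 000011011110110

000011011110110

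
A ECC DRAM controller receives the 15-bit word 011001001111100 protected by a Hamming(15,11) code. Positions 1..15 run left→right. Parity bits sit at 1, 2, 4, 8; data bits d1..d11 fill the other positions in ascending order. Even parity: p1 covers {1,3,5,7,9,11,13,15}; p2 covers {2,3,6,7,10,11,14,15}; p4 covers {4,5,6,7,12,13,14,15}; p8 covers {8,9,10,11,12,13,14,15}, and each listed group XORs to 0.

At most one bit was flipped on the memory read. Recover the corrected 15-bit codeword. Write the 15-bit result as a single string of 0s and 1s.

s1 (pos 1,3,5,7,9,11,13,15): 0⊕1⊕0⊕0⊕1⊕1⊕1⊕0 = 0
s2 (pos 2,3,6,7,10,11,14,15): 1⊕1⊕1⊕0⊕1⊕1⊕0⊕0 = 1
s4 (pos 4,5,6,7,12,13,14,15): 0⊕0⊕1⊕0⊕1⊕1⊕0⊕0 = 1
s8 (pos 8,9,10,11,12,13,14,15): 0⊕1⊕1⊕1⊕1⊕1⊕0⊕0 = 1
Syndrome s8…s1 = 1110 → error at position 14.
Flip position 14: 011001001111100 → 011001001111110

011001001111110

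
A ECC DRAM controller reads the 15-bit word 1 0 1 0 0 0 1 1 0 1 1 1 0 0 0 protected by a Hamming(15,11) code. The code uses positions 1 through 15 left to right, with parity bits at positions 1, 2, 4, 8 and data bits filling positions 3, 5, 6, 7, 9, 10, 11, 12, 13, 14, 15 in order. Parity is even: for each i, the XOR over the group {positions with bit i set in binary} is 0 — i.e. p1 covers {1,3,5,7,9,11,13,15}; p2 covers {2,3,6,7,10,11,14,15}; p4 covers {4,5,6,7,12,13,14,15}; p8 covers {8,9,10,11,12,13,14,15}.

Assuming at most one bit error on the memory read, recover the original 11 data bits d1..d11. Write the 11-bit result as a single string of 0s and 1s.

s1 (pos 1,3,5,7,9,11,13,15): 1⊕1⊕0⊕1⊕0⊕1⊕0⊕0 = 0
s2 (pos 2,3,6,7,10,11,14,15): 0⊕1⊕0⊕1⊕1⊕1⊕0⊕0 = 0
s4 (pos 4,5,6,7,12,13,14,15): 0⊕0⊕0⊕1⊕1⊕0⊕0⊕0 = 0
s8 (pos 8,9,10,11,12,13,14,15): 1⊕0⊕1⊕1⊕1⊕0⊕0⊕0 = 0
Syndrome s8…s1 = 0000 → no error.
Read data bits from positions 3,5,6,7,9,10,11,12,13,14,15: 10010111000

10010111000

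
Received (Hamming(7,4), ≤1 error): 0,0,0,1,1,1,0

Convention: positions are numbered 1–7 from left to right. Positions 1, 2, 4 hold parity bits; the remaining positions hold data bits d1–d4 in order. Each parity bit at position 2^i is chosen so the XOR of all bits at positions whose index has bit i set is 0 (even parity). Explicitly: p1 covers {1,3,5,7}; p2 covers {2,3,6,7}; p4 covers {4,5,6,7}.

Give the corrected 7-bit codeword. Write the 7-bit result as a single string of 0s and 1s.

s1 (pos 1,3,5,7): 0⊕0⊕1⊕0 = 1
s2 (pos 2,3,6,7): 0⊕0⊕1⊕0 = 1
s4 (pos 4,5,6,7): 1⊕1⊕1⊕0 = 1
Syndrome s4…s1 = 111 → error at position 7.
Flip position 7: 0001110 → 0001111

0001111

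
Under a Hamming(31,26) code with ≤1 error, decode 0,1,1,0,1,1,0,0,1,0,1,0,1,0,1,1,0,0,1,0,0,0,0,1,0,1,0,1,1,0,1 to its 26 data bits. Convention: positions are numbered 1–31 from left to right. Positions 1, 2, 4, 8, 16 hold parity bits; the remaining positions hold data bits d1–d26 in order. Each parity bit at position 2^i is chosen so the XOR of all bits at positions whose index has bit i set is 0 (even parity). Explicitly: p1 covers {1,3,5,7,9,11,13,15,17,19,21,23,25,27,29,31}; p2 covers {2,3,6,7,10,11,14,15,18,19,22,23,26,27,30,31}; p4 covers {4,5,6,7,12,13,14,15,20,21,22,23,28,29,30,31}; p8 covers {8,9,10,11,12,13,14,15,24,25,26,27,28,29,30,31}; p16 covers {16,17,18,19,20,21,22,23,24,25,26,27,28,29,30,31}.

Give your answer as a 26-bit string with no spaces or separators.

s1 (pos 1,3,5,7,9,11,13,15,17,19,21,23,25,27,29,31): 0⊕1⊕1⊕0⊕1⊕1⊕1⊕1⊕0⊕1⊕0⊕0⊕0⊕0⊕1⊕1 = 1
s2 (pos 2,3,6,7,10,11,14,15,18,19,22,23,26,27,30,31): 1⊕1⊕1⊕0⊕0⊕1⊕0⊕1⊕0⊕1⊕0⊕0⊕1⊕0⊕0⊕1 = 0
s4 (pos 4,5,6,7,12,13,14,15,20,21,22,23,28,29,30,31): 0⊕1⊕1⊕0⊕0⊕1⊕0⊕1⊕0⊕0⊕0⊕0⊕1⊕1⊕0⊕1 = 1
s8 (pos 8,9,10,11,12,13,14,15,24,25,26,27,28,29,30,31): 0⊕1⊕0⊕1⊕0⊕1⊕0⊕1⊕1⊕0⊕1⊕0⊕1⊕1⊕0⊕1 = 1
s16 (pos 16,17,18,19,20,21,22,23,24,25,26,27,28,29,30,31): 1⊕0⊕0⊕1⊕0⊕0⊕0⊕0⊕1⊕0⊕1⊕0⊕1⊕1⊕0⊕1 = 1
Syndrome s16…s1 = 11101 → error at position 29.
Flip position 29: 0110110010101011001000010101101 → 0110110010101011001000010101001
Read data bits from positions 3,5,6,7,9,10,11,12,13,14,15,17,18,19,20,21,22,23,24,25,26,27,28,29,30,31: 11101010101001000010101001

11101010101001000010101001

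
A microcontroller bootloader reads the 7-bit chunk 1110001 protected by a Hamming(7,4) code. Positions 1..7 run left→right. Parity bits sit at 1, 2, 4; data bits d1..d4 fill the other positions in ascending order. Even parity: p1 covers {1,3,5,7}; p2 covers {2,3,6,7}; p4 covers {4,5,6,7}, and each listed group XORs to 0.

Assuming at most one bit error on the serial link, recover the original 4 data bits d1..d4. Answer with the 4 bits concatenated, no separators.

s1 (pos 1,3,5,7): 1⊕1⊕0⊕1 = 1
s2 (pos 2,3,6,7): 1⊕1⊕0⊕1 = 1
s4 (pos 4,5,6,7): 0⊕0⊕0⊕1 = 1
Syndrome s4…s1 = 111 → error at position 7.
Flip position 7: 1110001 → 1110000
Read data bits from positions 3,5,6,7: 1000

1000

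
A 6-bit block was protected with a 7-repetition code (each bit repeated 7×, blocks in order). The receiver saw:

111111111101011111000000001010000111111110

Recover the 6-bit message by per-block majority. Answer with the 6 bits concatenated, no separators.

Block 1 (1111111): 7 ones → 1
Block 2 (1110101): 5 ones → 1
Block 3 (1111000): 4 ones → 1
Block 4 (0000010): 1 one → 0
Block 5 (1000011): 3 ones → 0
Block 6 (1111110): 6 ones → 1

111001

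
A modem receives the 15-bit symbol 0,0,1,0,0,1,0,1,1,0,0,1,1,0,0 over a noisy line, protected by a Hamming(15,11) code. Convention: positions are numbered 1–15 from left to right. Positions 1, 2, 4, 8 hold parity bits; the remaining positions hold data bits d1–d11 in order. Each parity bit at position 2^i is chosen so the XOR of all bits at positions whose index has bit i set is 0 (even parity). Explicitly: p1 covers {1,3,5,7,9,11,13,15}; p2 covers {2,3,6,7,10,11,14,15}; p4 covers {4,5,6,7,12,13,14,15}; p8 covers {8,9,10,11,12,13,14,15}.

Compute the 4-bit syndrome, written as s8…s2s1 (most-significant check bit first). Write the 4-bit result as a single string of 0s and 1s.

s1 (pos 1,3,5,7,9,11,13,15): 0⊕1⊕0⊕0⊕1⊕0⊕1⊕0 = 1
s2 (pos 2,3,6,7,10,11,14,15): 0⊕1⊕1⊕0⊕0⊕0⊕0⊕0 = 0
s4 (pos 4,5,6,7,12,13,14,15): 0⊕0⊕1⊕0⊕1⊕1⊕0⊕0 = 1
s8 (pos 8,9,10,11,12,13,14,15): 1⊕1⊕0⊕0⊕1⊕1⊕0⊕0 = 0
Syndrome s8…s1 = 0101 → error at position 5.

0101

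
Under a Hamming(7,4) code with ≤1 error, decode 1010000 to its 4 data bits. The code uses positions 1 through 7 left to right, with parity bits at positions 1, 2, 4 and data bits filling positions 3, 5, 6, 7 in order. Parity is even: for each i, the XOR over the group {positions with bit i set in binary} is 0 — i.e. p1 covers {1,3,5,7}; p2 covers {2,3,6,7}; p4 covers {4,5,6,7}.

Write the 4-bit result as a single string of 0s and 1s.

1000

s1 (pos 1,3,5,7): 1⊕1⊕0⊕0 = 0
s2 (pos 2,3,6,7): 0⊕1⊕0⊕0 = 1
s4 (pos 4,5,6,7): 0⊕0⊕0⊕0 = 0
Syndrome s4…s1 = 010 → error at position 2.
Flip position 2: 1010000 → 1110000
Read data bits from positions 3,5,6,7: 1000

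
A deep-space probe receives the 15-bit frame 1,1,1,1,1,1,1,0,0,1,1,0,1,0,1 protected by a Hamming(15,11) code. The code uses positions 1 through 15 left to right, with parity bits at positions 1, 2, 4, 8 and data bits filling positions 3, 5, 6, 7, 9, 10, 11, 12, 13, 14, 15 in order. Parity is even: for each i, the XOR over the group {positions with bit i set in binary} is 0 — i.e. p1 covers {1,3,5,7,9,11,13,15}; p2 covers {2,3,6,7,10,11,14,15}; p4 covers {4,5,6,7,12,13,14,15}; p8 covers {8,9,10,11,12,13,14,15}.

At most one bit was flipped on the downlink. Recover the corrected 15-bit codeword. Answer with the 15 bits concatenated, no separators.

110111100110101

s1 (pos 1,3,5,7,9,11,13,15): 1⊕1⊕1⊕1⊕0⊕1⊕1⊕1 = 1
s2 (pos 2,3,6,7,10,11,14,15): 1⊕1⊕1⊕1⊕1⊕1⊕0⊕1 = 1
s4 (pos 4,5,6,7,12,13,14,15): 1⊕1⊕1⊕1⊕0⊕1⊕0⊕1 = 0
s8 (pos 8,9,10,11,12,13,14,15): 0⊕0⊕1⊕1⊕0⊕1⊕0⊕1 = 0
Syndrome s8…s1 = 0011 → error at position 3.
Flip position 3: 111111100110101 → 110111100110101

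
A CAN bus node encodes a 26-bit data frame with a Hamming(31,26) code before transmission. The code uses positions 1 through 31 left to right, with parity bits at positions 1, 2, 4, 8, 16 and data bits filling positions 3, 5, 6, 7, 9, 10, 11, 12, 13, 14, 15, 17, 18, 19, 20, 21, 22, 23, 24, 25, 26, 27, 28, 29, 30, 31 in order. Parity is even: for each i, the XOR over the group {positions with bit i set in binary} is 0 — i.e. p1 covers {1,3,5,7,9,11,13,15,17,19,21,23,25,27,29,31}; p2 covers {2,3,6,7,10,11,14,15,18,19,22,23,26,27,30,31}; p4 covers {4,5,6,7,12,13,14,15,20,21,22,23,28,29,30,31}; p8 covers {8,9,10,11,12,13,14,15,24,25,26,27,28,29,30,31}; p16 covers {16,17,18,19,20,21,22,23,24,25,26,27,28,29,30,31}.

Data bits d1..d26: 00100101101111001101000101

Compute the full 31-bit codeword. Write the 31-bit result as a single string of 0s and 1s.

Place data at non-parity positions: p1 p2 0 p4 0 1 0 p8 0 1 0 1 1 0 1 p16 1 1 1 0 0 1 1 0 1 0 0 0 1 0 1
p1 (pos 1,3,5,7,9,11,13,15,17,19,21,23,25,27,29,31): XOR of data positions = 0⊕0⊕0⊕0⊕0⊕1⊕1⊕1⊕1⊕0⊕1⊕1⊕0⊕1⊕1 = 0
p2 (pos 2,3,6,7,10,11,14,15,18,19,22,23,26,27,30,31): XOR of data positions = 0⊕1⊕0⊕1⊕0⊕0⊕1⊕1⊕1⊕1⊕1⊕0⊕0⊕0⊕1 = 0
p4 (pos 4,5,6,7,12,13,14,15,20,21,22,23,28,29,30,31): XOR of data positions = 0⊕1⊕0⊕1⊕1⊕0⊕1⊕0⊕0⊕1⊕1⊕0⊕1⊕0⊕1 = 0
p8 (pos 8,9,10,11,12,13,14,15,24,25,26,27,28,29,30,31): XOR of data positions = 0⊕1⊕0⊕1⊕1⊕0⊕1⊕0⊕1⊕0⊕0⊕0⊕1⊕0⊕1 = 1
p16 (pos 16,17,18,19,20,21,22,23,24,25,26,27,28,29,30,31): XOR of data positions = 1⊕1⊕1⊕0⊕0⊕1⊕1⊕0⊕1⊕0⊕0⊕0⊕1⊕0⊕1 = 0
Codeword: 0000010101011010111001101000101

0000010101011010111001101000101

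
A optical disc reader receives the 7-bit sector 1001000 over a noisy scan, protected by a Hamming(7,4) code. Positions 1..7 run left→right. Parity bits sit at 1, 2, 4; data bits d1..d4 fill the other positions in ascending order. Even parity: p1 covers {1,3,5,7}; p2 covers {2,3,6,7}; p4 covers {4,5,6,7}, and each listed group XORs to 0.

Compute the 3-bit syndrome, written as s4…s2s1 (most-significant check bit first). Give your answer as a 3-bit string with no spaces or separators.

101

s1 (pos 1,3,5,7): 1⊕0⊕0⊕0 = 1
s2 (pos 2,3,6,7): 0⊕0⊕0⊕0 = 0
s4 (pos 4,5,6,7): 1⊕0⊕0⊕0 = 1
Syndrome s4…s1 = 101 → error at position 5.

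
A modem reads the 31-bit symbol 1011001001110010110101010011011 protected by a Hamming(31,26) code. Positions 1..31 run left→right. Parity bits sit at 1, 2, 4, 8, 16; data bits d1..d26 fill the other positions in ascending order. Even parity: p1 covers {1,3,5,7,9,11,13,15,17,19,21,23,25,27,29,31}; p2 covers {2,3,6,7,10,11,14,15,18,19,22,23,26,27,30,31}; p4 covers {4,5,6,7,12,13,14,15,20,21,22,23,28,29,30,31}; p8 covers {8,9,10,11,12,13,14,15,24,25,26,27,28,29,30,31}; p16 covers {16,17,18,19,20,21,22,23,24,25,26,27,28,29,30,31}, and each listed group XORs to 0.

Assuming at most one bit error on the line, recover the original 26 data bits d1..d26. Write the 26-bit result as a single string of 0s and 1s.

s1 (pos 1,3,5,7,9,11,13,15,17,19,21,23,25,27,29,31): 1⊕1⊕0⊕1⊕0⊕1⊕0⊕1⊕1⊕0⊕0⊕0⊕0⊕1⊕0⊕1 = 0
s2 (pos 2,3,6,7,10,11,14,15,18,19,22,23,26,27,30,31): 0⊕1⊕0⊕1⊕1⊕1⊕0⊕1⊕1⊕0⊕1⊕0⊕0⊕1⊕1⊕1 = 0
s4 (pos 4,5,6,7,12,13,14,15,20,21,22,23,28,29,30,31): 1⊕0⊕0⊕1⊕1⊕0⊕0⊕1⊕1⊕0⊕1⊕0⊕1⊕0⊕1⊕1 = 1
s8 (pos 8,9,10,11,12,13,14,15,24,25,26,27,28,29,30,31): 0⊕0⊕1⊕1⊕1⊕0⊕0⊕1⊕1⊕0⊕0⊕1⊕1⊕0⊕1⊕1 = 1
s16 (pos 16,17,18,19,20,21,22,23,24,25,26,27,28,29,30,31): 0⊕1⊕1⊕0⊕1⊕0⊕1⊕0⊕1⊕0⊕0⊕1⊕1⊕0⊕1⊕1 = 1
Syndrome s16…s1 = 11100 → error at position 28.
Flip position 28: 1011001001110010110101010011011 → 1011001001110010110101010010011
Read data bits from positions 3,5,6,7,9,10,11,12,13,14,15,17,18,19,20,21,22,23,24,25,26,27,28,29,30,31: 10010111001110101010010011

10010111001110101010010011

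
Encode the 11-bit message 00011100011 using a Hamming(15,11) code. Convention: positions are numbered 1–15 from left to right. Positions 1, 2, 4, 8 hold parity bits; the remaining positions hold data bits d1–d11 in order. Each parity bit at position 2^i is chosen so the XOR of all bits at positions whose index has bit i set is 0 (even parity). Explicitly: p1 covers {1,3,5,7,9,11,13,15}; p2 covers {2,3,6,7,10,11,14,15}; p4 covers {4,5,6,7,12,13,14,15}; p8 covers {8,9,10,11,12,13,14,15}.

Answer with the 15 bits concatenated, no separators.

Place data at non-parity positions: p1 p2 0 p4 0 0 1 p8 1 1 0 0 0 1 1
p1 (pos 1,3,5,7,9,11,13,15): XOR of data positions = 0⊕0⊕1⊕1⊕0⊕0⊕1 = 1
p2 (pos 2,3,6,7,10,11,14,15): XOR of data positions = 0⊕0⊕1⊕1⊕0⊕1⊕1 = 0
p4 (pos 4,5,6,7,12,13,14,15): XOR of data positions = 0⊕0⊕1⊕0⊕0⊕1⊕1 = 1
p8 (pos 8,9,10,11,12,13,14,15): XOR of data positions = 1⊕1⊕0⊕0⊕0⊕1⊕1 = 0
Codeword: 100100101100011

100100101100011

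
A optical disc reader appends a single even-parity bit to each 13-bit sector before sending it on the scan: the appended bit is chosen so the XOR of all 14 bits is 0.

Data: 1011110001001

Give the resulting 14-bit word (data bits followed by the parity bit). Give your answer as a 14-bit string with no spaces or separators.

10111100010011

XOR of the 13 data bits: 1⊕0⊕1⊕1⊕1⊕1⊕0⊕0⊕0⊕1⊕0⊕0⊕1 = 1
Parity bit = 1 (so all 14 bits XOR to 0).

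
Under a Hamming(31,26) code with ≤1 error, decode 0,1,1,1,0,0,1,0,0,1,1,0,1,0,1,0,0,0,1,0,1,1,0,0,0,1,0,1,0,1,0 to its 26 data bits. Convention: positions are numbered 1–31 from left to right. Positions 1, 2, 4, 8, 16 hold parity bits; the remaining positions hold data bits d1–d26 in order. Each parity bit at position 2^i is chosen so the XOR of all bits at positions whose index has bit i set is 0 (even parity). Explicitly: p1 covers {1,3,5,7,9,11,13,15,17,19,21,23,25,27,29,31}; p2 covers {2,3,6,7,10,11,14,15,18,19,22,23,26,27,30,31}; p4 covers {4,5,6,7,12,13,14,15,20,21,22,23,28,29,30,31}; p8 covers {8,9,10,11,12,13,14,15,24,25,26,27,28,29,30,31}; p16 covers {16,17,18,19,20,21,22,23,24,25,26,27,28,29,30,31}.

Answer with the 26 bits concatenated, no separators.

10011110101001011000101010

s1 (pos 1,3,5,7,9,11,13,15,17,19,21,23,25,27,29,31): 0⊕1⊕0⊕1⊕0⊕1⊕1⊕1⊕0⊕1⊕1⊕0⊕0⊕0⊕0⊕0 = 1
s2 (pos 2,3,6,7,10,11,14,15,18,19,22,23,26,27,30,31): 1⊕1⊕0⊕1⊕1⊕1⊕0⊕1⊕0⊕1⊕1⊕0⊕1⊕0⊕1⊕0 = 0
s4 (pos 4,5,6,7,12,13,14,15,20,21,22,23,28,29,30,31): 1⊕0⊕0⊕1⊕0⊕1⊕0⊕1⊕0⊕1⊕1⊕0⊕1⊕0⊕1⊕0 = 0
s8 (pos 8,9,10,11,12,13,14,15,24,25,26,27,28,29,30,31): 0⊕0⊕1⊕1⊕0⊕1⊕0⊕1⊕0⊕0⊕1⊕0⊕1⊕0⊕1⊕0 = 1
s16 (pos 16,17,18,19,20,21,22,23,24,25,26,27,28,29,30,31): 0⊕0⊕0⊕1⊕0⊕1⊕1⊕0⊕0⊕0⊕1⊕0⊕1⊕0⊕1⊕0 = 0
Syndrome s16…s1 = 01001 → error at position 9.
Flip position 9: 0111001001101010001011000101010 → 0111001011101010001011000101010
Read data bits from positions 3,5,6,7,9,10,11,12,13,14,15,17,18,19,20,21,22,23,24,25,26,27,28,29,30,31: 10011110101001011000101010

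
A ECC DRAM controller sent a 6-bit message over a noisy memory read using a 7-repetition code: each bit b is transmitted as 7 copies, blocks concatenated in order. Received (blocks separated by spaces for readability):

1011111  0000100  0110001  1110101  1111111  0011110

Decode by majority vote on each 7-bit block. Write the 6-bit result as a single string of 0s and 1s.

100111

Block 1 (1011111): 6 ones → 1
Block 2 (0000100): 1 one → 0
Block 3 (0110001): 3 ones → 0
Block 4 (1110101): 5 ones → 1
Block 5 (1111111): 7 ones → 1
Block 6 (0011110): 4 ones → 1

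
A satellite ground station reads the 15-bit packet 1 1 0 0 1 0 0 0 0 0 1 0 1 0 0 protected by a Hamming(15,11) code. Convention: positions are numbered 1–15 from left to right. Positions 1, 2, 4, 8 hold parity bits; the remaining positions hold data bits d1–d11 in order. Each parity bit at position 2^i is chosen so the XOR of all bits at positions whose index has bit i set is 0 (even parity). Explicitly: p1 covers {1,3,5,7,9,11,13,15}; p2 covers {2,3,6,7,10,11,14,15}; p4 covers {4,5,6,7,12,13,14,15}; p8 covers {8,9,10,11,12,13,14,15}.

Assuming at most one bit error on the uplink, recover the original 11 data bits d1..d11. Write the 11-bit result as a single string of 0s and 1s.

s1 (pos 1,3,5,7,9,11,13,15): 1⊕0⊕1⊕0⊕0⊕1⊕1⊕0 = 0
s2 (pos 2,3,6,7,10,11,14,15): 1⊕0⊕0⊕0⊕0⊕1⊕0⊕0 = 0
s4 (pos 4,5,6,7,12,13,14,15): 0⊕1⊕0⊕0⊕0⊕1⊕0⊕0 = 0
s8 (pos 8,9,10,11,12,13,14,15): 0⊕0⊕0⊕1⊕0⊕1⊕0⊕0 = 0
Syndrome s8…s1 = 0000 → no error.
Read data bits from positions 3,5,6,7,9,10,11,12,13,14,15: 01000010100

01000010100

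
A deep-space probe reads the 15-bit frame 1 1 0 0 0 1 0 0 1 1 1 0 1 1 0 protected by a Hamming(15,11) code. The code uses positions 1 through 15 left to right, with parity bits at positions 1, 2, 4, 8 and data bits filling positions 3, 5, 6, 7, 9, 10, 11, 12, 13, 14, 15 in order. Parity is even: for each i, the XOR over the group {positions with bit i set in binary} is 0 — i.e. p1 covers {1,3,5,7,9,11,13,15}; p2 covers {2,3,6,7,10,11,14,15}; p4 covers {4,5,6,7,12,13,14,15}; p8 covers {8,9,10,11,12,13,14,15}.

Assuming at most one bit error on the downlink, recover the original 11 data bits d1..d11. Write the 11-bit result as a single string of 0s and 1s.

00101110100

s1 (pos 1,3,5,7,9,11,13,15): 1⊕0⊕0⊕0⊕1⊕1⊕1⊕0 = 0
s2 (pos 2,3,6,7,10,11,14,15): 1⊕0⊕1⊕0⊕1⊕1⊕1⊕0 = 1
s4 (pos 4,5,6,7,12,13,14,15): 0⊕0⊕1⊕0⊕0⊕1⊕1⊕0 = 1
s8 (pos 8,9,10,11,12,13,14,15): 0⊕1⊕1⊕1⊕0⊕1⊕1⊕0 = 1
Syndrome s8…s1 = 1110 → error at position 14.
Flip position 14: 110001001110110 → 110001001110100
Read data bits from positions 3,5,6,7,9,10,11,12,13,14,15: 00101110100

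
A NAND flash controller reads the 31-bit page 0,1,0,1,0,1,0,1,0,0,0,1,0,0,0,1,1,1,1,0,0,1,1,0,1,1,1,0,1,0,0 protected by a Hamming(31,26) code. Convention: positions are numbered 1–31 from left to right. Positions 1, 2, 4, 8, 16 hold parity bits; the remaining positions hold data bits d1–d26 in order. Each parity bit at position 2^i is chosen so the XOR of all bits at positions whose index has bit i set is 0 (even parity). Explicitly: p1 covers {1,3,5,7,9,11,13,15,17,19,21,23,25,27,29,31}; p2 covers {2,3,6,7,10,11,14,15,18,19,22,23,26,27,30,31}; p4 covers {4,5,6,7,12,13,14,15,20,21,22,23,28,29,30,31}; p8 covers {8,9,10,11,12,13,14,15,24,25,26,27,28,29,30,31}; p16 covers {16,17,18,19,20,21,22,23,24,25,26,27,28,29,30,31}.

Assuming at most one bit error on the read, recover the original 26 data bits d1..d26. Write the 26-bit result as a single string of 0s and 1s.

s1 (pos 1,3,5,7,9,11,13,15,17,19,21,23,25,27,29,31): 0⊕0⊕0⊕0⊕0⊕0⊕0⊕0⊕1⊕1⊕0⊕1⊕1⊕1⊕1⊕0 = 0
s2 (pos 2,3,6,7,10,11,14,15,18,19,22,23,26,27,30,31): 1⊕0⊕1⊕0⊕0⊕0⊕0⊕0⊕1⊕1⊕1⊕1⊕1⊕1⊕0⊕0 = 0
s4 (pos 4,5,6,7,12,13,14,15,20,21,22,23,28,29,30,31): 1⊕0⊕1⊕0⊕1⊕0⊕0⊕0⊕0⊕0⊕1⊕1⊕0⊕1⊕0⊕0 = 0
s8 (pos 8,9,10,11,12,13,14,15,24,25,26,27,28,29,30,31): 1⊕0⊕0⊕0⊕1⊕0⊕0⊕0⊕0⊕1⊕1⊕1⊕0⊕1⊕0⊕0 = 0
s16 (pos 16,17,18,19,20,21,22,23,24,25,26,27,28,29,30,31): 1⊕1⊕1⊕1⊕0⊕0⊕1⊕1⊕0⊕1⊕1⊕1⊕0⊕1⊕0⊕0 = 0
Syndrome s16…s1 = 00000 → no error.
Read data bits from positions 3,5,6,7,9,10,11,12,13,14,15,17,18,19,20,21,22,23,24,25,26,27,28,29,30,31: 00100001000111001101110100

00100001000111001101110100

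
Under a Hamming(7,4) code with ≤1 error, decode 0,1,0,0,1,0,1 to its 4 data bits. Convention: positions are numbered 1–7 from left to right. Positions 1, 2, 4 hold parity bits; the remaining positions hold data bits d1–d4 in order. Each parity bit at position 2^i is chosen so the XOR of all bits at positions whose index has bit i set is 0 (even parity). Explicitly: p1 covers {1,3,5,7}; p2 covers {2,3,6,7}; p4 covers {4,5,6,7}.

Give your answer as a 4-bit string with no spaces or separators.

0101

s1 (pos 1,3,5,7): 0⊕0⊕1⊕1 = 0
s2 (pos 2,3,6,7): 1⊕0⊕0⊕1 = 0
s4 (pos 4,5,6,7): 0⊕1⊕0⊕1 = 0
Syndrome s4…s1 = 000 → no error.
Read data bits from positions 3,5,6,7: 0101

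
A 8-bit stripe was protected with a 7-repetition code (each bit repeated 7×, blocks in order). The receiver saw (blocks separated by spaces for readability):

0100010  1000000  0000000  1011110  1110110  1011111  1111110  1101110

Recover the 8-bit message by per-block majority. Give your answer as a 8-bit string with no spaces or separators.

Block 1 (0100010): 2 ones → 0
Block 2 (1000000): 1 one → 0
Block 3 (0000000): 0 ones → 0
Block 4 (1011110): 5 ones → 1
Block 5 (1110110): 5 ones → 1
Block 6 (1011111): 6 ones → 1
Block 7 (1111110): 6 ones → 1
Block 8 (1101110): 5 ones → 1

00011111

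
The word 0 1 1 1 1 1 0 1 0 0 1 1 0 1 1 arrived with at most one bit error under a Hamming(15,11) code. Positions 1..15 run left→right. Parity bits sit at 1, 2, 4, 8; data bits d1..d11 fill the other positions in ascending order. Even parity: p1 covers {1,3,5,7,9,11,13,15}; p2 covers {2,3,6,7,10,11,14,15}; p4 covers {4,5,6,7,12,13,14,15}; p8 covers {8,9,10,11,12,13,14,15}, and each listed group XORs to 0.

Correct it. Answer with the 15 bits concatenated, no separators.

011111000011011

s1 (pos 1,3,5,7,9,11,13,15): 0⊕1⊕1⊕0⊕0⊕1⊕0⊕1 = 0
s2 (pos 2,3,6,7,10,11,14,15): 1⊕1⊕1⊕0⊕0⊕1⊕1⊕1 = 0
s4 (pos 4,5,6,7,12,13,14,15): 1⊕1⊕1⊕0⊕1⊕0⊕1⊕1 = 0
s8 (pos 8,9,10,11,12,13,14,15): 1⊕0⊕0⊕1⊕1⊕0⊕1⊕1 = 1
Syndrome s8…s1 = 1000 → error at position 8.
Flip position 8: 011111010011011 → 011111000011011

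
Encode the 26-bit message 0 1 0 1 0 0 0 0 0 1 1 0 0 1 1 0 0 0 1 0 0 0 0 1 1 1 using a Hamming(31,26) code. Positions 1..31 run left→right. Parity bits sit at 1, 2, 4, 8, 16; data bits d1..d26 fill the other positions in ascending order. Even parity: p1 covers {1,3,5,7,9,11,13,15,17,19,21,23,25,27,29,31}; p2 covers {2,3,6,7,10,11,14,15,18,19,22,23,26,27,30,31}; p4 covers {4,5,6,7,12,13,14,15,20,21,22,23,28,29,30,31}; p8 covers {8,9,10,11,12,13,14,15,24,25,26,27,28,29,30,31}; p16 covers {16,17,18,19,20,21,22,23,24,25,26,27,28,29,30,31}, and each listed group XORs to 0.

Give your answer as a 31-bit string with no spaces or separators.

Place data at non-parity positions: p1 p2 0 p4 1 0 1 p8 0 0 0 0 0 1 1 p16 0 0 1 1 0 0 0 1 0 0 0 0 1 1 1
p1 (pos 1,3,5,7,9,11,13,15,17,19,21,23,25,27,29,31): XOR of data positions = 0⊕1⊕1⊕0⊕0⊕0⊕1⊕0⊕1⊕0⊕0⊕0⊕0⊕1⊕1 = 0
p2 (pos 2,3,6,7,10,11,14,15,18,19,22,23,26,27,30,31): XOR of data positions = 0⊕0⊕1⊕0⊕0⊕1⊕1⊕0⊕1⊕0⊕0⊕0⊕0⊕1⊕1 = 0
p4 (pos 4,5,6,7,12,13,14,15,20,21,22,23,28,29,30,31): XOR of data positions = 1⊕0⊕1⊕0⊕0⊕1⊕1⊕1⊕0⊕0⊕0⊕0⊕1⊕1⊕1 = 0
p8 (pos 8,9,10,11,12,13,14,15,24,25,26,27,28,29,30,31): XOR of data positions = 0⊕0⊕0⊕0⊕0⊕1⊕1⊕1⊕0⊕0⊕0⊕0⊕1⊕1⊕1 = 0
p16 (pos 16,17,18,19,20,21,22,23,24,25,26,27,28,29,30,31): XOR of data positions = 0⊕0⊕1⊕1⊕0⊕0⊕0⊕1⊕0⊕0⊕0⊕0⊕1⊕1⊕1 = 0
Codeword: 0000101000000110001100010000111

0000101000000110001100010000111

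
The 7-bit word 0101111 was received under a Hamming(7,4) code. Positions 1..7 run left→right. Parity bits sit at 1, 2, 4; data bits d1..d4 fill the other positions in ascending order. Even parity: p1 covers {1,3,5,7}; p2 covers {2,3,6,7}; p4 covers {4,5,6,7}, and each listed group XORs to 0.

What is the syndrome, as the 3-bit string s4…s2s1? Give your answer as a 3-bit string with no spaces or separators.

s1 (pos 1,3,5,7): 0⊕0⊕1⊕1 = 0
s2 (pos 2,3,6,7): 1⊕0⊕1⊕1 = 1
s4 (pos 4,5,6,7): 1⊕1⊕1⊕1 = 0
Syndrome s4…s1 = 010 → error at position 2.

010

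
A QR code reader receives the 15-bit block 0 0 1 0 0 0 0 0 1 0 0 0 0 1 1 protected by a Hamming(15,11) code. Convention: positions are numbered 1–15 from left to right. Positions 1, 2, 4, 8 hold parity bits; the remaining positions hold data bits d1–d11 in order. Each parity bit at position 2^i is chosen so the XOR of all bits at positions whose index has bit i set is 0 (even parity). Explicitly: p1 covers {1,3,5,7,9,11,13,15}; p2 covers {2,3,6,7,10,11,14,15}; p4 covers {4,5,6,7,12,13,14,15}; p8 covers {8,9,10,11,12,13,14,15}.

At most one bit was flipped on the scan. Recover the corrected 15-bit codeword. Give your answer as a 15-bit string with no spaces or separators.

s1 (pos 1,3,5,7,9,11,13,15): 0⊕1⊕0⊕0⊕1⊕0⊕0⊕1 = 1
s2 (pos 2,3,6,7,10,11,14,15): 0⊕1⊕0⊕0⊕0⊕0⊕1⊕1 = 1
s4 (pos 4,5,6,7,12,13,14,15): 0⊕0⊕0⊕0⊕0⊕0⊕1⊕1 = 0
s8 (pos 8,9,10,11,12,13,14,15): 0⊕1⊕0⊕0⊕0⊕0⊕1⊕1 = 1
Syndrome s8…s1 = 1011 → error at position 11.
Flip position 11: 001000001000011 → 001000001010011

001000001010011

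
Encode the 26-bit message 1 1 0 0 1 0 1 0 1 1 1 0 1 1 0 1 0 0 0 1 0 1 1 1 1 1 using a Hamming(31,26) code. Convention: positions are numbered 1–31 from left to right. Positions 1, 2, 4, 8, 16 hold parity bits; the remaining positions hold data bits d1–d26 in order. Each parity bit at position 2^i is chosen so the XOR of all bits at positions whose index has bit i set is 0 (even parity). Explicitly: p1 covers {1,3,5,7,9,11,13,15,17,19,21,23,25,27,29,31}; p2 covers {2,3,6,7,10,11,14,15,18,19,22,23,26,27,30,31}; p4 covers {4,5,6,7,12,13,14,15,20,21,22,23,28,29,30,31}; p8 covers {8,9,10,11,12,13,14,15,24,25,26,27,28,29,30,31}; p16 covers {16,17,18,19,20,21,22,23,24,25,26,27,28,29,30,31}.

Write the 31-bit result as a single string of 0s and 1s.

0111100110101111011010001011111

Place data at non-parity positions: p1 p2 1 p4 1 0 0 p8 1 0 1 0 1 1 1 p16 0 1 1 0 1 0 0 0 1 0 1 1 1 1 1
p1 (pos 1,3,5,7,9,11,13,15,17,19,21,23,25,27,29,31): XOR of data positions = 1⊕1⊕0⊕1⊕1⊕1⊕1⊕0⊕1⊕1⊕0⊕1⊕1⊕1⊕1 = 0
p2 (pos 2,3,6,7,10,11,14,15,18,19,22,23,26,27,30,31): XOR of data positions = 1⊕0⊕0⊕0⊕1⊕1⊕1⊕1⊕1⊕0⊕0⊕0⊕1⊕1⊕1 = 1
p4 (pos 4,5,6,7,12,13,14,15,20,21,22,23,28,29,30,31): XOR of data positions = 1⊕0⊕0⊕0⊕1⊕1⊕1⊕0⊕1⊕0⊕0⊕1⊕1⊕1⊕1 = 1
p8 (pos 8,9,10,11,12,13,14,15,24,25,26,27,28,29,30,31): XOR of data positions = 1⊕0⊕1⊕0⊕1⊕1⊕1⊕0⊕1⊕0⊕1⊕1⊕1⊕1⊕1 = 1
p16 (pos 16,17,18,19,20,21,22,23,24,25,26,27,28,29,30,31): XOR of data positions = 0⊕1⊕1⊕0⊕1⊕0⊕0⊕0⊕1⊕0⊕1⊕1⊕1⊕1⊕1 = 1
Codeword: 0111100110101111011010001011111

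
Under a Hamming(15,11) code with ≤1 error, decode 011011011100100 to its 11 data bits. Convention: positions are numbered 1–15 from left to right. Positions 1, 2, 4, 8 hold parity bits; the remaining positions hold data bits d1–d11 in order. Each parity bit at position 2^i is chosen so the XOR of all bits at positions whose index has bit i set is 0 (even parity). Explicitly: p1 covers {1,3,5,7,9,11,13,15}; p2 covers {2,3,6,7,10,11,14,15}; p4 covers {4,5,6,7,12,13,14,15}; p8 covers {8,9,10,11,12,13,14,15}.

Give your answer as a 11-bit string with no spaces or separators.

s1 (pos 1,3,5,7,9,11,13,15): 0⊕1⊕1⊕0⊕1⊕0⊕1⊕0 = 0
s2 (pos 2,3,6,7,10,11,14,15): 1⊕1⊕1⊕0⊕1⊕0⊕0⊕0 = 0
s4 (pos 4,5,6,7,12,13,14,15): 0⊕1⊕1⊕0⊕0⊕1⊕0⊕0 = 1
s8 (pos 8,9,10,11,12,13,14,15): 1⊕1⊕1⊕0⊕0⊕1⊕0⊕0 = 0
Syndrome s8…s1 = 0100 → error at position 4.
Flip position 4: 011011011100100 → 011111011100100
Read data bits from positions 3,5,6,7,9,10,11,12,13,14,15: 11101100100

11101100100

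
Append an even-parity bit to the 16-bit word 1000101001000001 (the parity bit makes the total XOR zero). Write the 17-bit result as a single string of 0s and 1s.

10001010010000011

XOR of the 16 data bits: 1⊕0⊕0⊕0⊕1⊕0⊕1⊕0⊕0⊕1⊕0⊕0⊕0⊕0⊕0⊕1 = 1
Parity bit = 1 (so all 17 bits XOR to 0).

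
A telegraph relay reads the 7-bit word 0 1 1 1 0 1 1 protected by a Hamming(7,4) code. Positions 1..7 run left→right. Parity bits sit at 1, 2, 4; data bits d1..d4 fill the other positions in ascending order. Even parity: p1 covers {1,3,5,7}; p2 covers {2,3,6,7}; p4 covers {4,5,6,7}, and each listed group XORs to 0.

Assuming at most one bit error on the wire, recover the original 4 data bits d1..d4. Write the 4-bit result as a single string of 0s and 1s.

s1 (pos 1,3,5,7): 0⊕1⊕0⊕1 = 0
s2 (pos 2,3,6,7): 1⊕1⊕1⊕1 = 0
s4 (pos 4,5,6,7): 1⊕0⊕1⊕1 = 1
Syndrome s4…s1 = 100 → error at position 4.
Flip position 4: 0111011 → 0110011
Read data bits from positions 3,5,6,7: 1011

1011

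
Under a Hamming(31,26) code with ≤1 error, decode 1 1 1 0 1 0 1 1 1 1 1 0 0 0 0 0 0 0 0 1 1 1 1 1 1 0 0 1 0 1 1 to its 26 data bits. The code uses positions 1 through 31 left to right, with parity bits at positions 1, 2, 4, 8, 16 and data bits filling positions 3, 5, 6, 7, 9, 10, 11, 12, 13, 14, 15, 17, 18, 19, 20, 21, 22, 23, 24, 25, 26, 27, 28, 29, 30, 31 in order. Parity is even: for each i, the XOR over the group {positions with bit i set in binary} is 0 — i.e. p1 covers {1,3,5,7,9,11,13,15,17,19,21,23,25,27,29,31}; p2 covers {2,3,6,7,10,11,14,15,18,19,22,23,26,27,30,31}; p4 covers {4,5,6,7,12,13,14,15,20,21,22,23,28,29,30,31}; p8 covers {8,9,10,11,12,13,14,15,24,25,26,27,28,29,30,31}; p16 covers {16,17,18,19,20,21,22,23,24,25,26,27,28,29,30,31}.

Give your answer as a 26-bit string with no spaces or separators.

s1 (pos 1,3,5,7,9,11,13,15,17,19,21,23,25,27,29,31): 1⊕1⊕1⊕1⊕1⊕1⊕0⊕0⊕0⊕0⊕1⊕1⊕1⊕0⊕0⊕1 = 0
s2 (pos 2,3,6,7,10,11,14,15,18,19,22,23,26,27,30,31): 1⊕1⊕0⊕1⊕1⊕1⊕0⊕0⊕0⊕0⊕1⊕1⊕0⊕0⊕1⊕1 = 1
s4 (pos 4,5,6,7,12,13,14,15,20,21,22,23,28,29,30,31): 0⊕1⊕0⊕1⊕0⊕0⊕0⊕0⊕1⊕1⊕1⊕1⊕1⊕0⊕1⊕1 = 1
s8 (pos 8,9,10,11,12,13,14,15,24,25,26,27,28,29,30,31): 1⊕1⊕1⊕1⊕0⊕0⊕0⊕0⊕1⊕1⊕0⊕0⊕1⊕0⊕1⊕1 = 1
s16 (pos 16,17,18,19,20,21,22,23,24,25,26,27,28,29,30,31): 0⊕0⊕0⊕0⊕1⊕1⊕1⊕1⊕1⊕1⊕0⊕0⊕1⊕0⊕1⊕1 = 1
Syndrome s16…s1 = 11110 → error at position 30.
Flip position 30: 1110101111100000000111111001011 → 1110101111100000000111111001001
Read data bits from positions 3,5,6,7,9,10,11,12,13,14,15,17,18,19,20,21,22,23,24,25,26,27,28,29,30,31: 11011110000000111111001001

11011110000000111111001001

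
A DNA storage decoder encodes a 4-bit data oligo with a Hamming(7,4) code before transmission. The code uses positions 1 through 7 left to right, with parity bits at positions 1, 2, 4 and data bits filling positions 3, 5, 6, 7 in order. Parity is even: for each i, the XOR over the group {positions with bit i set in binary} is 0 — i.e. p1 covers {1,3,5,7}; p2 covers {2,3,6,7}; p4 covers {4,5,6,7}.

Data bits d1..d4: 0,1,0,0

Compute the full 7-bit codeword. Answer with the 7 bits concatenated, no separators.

Place data at non-parity positions: p1 p2 0 p4 1 0 0
p1 (pos 1,3,5,7): XOR of data positions = 0⊕1⊕0 = 1
p2 (pos 2,3,6,7): XOR of data positions = 0⊕0⊕0 = 0
p4 (pos 4,5,6,7): XOR of data positions = 1⊕0⊕0 = 1
Codeword: 1001100

1001100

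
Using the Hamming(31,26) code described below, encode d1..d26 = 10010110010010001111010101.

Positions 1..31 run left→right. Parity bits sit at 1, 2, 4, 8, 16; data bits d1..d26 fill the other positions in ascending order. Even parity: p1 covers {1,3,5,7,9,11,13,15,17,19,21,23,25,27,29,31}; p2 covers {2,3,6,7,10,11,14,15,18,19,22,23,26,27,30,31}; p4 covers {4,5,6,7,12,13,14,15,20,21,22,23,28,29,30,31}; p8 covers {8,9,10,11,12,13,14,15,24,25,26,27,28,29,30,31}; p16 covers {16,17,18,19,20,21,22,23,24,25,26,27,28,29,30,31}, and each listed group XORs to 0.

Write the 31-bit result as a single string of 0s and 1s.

0010001001100100010001111010101

Place data at non-parity positions: p1 p2 1 p4 0 0 1 p8 0 1 1 0 0 1 0 p16 0 1 0 0 0 1 1 1 1 0 1 0 1 0 1
p1 (pos 1,3,5,7,9,11,13,15,17,19,21,23,25,27,29,31): XOR of data positions = 1⊕0⊕1⊕0⊕1⊕0⊕0⊕0⊕0⊕0⊕1⊕1⊕1⊕1⊕1 = 0
p2 (pos 2,3,6,7,10,11,14,15,18,19,22,23,26,27,30,31): XOR of data positions = 1⊕0⊕1⊕1⊕1⊕1⊕0⊕1⊕0⊕1⊕1⊕0⊕1⊕0⊕1 = 0
p4 (pos 4,5,6,7,12,13,14,15,20,21,22,23,28,29,30,31): XOR of data positions = 0⊕0⊕1⊕0⊕0⊕1⊕0⊕0⊕0⊕1⊕1⊕0⊕1⊕0⊕1 = 0
p8 (pos 8,9,10,11,12,13,14,15,24,25,26,27,28,29,30,31): XOR of data positions = 0⊕1⊕1⊕0⊕0⊕1⊕0⊕1⊕1⊕0⊕1⊕0⊕1⊕0⊕1 = 0
p16 (pos 16,17,18,19,20,21,22,23,24,25,26,27,28,29,30,31): XOR of data positions = 0⊕1⊕0⊕0⊕0⊕1⊕1⊕1⊕1⊕0⊕1⊕0⊕1⊕0⊕1 = 0
Codeword: 0010001001100100010001111010101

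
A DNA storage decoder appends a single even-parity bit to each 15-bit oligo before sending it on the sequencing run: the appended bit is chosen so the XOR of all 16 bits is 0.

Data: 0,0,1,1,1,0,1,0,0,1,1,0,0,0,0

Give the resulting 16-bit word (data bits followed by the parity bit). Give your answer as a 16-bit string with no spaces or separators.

XOR of the 15 data bits: 0⊕0⊕1⊕1⊕1⊕0⊕1⊕0⊕0⊕1⊕1⊕0⊕0⊕0⊕0 = 0
Parity bit = 0 (so all 16 bits XOR to 0).

0011101001100000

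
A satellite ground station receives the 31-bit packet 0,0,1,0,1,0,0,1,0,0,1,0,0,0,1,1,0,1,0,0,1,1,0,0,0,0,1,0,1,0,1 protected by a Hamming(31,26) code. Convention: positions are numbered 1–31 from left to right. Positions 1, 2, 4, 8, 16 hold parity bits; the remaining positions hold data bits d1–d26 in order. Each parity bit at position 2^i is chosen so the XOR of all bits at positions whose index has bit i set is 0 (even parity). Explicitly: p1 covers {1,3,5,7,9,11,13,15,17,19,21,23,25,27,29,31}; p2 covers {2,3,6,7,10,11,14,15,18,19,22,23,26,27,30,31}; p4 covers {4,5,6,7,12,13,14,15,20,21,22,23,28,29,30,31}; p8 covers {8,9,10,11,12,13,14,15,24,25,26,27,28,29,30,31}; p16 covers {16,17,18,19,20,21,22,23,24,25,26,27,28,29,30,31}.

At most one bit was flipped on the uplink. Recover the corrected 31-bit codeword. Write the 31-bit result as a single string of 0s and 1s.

s1 (pos 1,3,5,7,9,11,13,15,17,19,21,23,25,27,29,31): 0⊕1⊕1⊕0⊕0⊕1⊕0⊕1⊕0⊕0⊕1⊕0⊕0⊕1⊕1⊕1 = 0
s2 (pos 2,3,6,7,10,11,14,15,18,19,22,23,26,27,30,31): 0⊕1⊕0⊕0⊕0⊕1⊕0⊕1⊕1⊕0⊕1⊕0⊕0⊕1⊕0⊕1 = 1
s4 (pos 4,5,6,7,12,13,14,15,20,21,22,23,28,29,30,31): 0⊕1⊕0⊕0⊕0⊕0⊕0⊕1⊕0⊕1⊕1⊕0⊕0⊕1⊕0⊕1 = 0
s8 (pos 8,9,10,11,12,13,14,15,24,25,26,27,28,29,30,31): 1⊕0⊕0⊕1⊕0⊕0⊕0⊕1⊕0⊕0⊕0⊕1⊕0⊕1⊕0⊕1 = 0
s16 (pos 16,17,18,19,20,21,22,23,24,25,26,27,28,29,30,31): 1⊕0⊕1⊕0⊕0⊕1⊕1⊕0⊕0⊕0⊕0⊕1⊕0⊕1⊕0⊕1 = 1
Syndrome s16…s1 = 10010 → error at position 18.
Flip position 18: 0010100100100011010011000010101 → 0010100100100011000011000010101

0010100100100011000011000010101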